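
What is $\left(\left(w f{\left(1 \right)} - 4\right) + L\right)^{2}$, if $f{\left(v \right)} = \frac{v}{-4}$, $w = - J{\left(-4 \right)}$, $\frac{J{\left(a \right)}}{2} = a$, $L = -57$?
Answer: $3969$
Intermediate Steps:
$J{\left(a \right)} = 2 a$
$w = 8$ ($w = - 2 \left(-4\right) = \left(-1\right) \left(-8\right) = 8$)
$f{\left(v \right)} = - \frac{v}{4}$ ($f{\left(v \right)} = v \left(- \frac{1}{4}\right) = - \frac{v}{4}$)
$\left(\left(w f{\left(1 \right)} - 4\right) + L\right)^{2} = \left(\left(8 \left(\left(- \frac{1}{4}\right) 1\right) - 4\right) - 57\right)^{2} = \left(\left(8 \left(- \frac{1}{4}\right) - 4\right) - 57\right)^{2} = \left(\left(-2 - 4\right) - 57\right)^{2} = \left(-6 - 57\right)^{2} = \left(-63\right)^{2} = 3969$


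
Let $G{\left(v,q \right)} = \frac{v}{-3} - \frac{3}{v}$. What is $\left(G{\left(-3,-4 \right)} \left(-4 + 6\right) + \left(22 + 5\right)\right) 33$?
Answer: $1023$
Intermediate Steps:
$G{\left(v,q \right)} = - \frac{3}{v} - \frac{v}{3}$ ($G{\left(v,q \right)} = v \left(- \frac{1}{3}\right) - \frac{3}{v} = - \frac{v}{3} - \frac{3}{v} = - \frac{3}{v} - \frac{v}{3}$)
$\left(G{\left(-3,-4 \right)} \left(-4 + 6\right) + \left(22 + 5\right)\right) 33 = \left(\left(- \frac{3}{-3} - -1\right) \left(-4 + 6\right) + \left(22 + 5\right)\right) 33 = \left(\left(\left(-3\right) \left(- \frac{1}{3}\right) + 1\right) 2 + 27\right) 33 = \left(\left(1 + 1\right) 2 + 27\right) 33 = \left(2 \cdot 2 + 27\right) 33 = \left(4 + 27\right) 33 = 31 \cdot 33 = 1023$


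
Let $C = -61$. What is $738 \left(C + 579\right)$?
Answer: $382284$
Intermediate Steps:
$738 \left(C + 579\right) = 738 \left(-61 + 579\right) = 738 \cdot 518 = 382284$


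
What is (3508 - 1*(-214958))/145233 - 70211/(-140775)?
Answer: 1516722419/757228725 ≈ 2.0030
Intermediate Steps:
(3508 - 1*(-214958))/145233 - 70211/(-140775) = (3508 + 214958)*(1/145233) - 70211*(-1/140775) = 218466*(1/145233) + 70211/140775 = 24274/16137 + 70211/140775 = 1516722419/757228725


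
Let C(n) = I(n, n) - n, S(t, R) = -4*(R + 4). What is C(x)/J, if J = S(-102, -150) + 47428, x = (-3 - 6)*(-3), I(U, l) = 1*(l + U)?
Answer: 9/16004 ≈ 0.00056236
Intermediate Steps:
I(U, l) = U + l (I(U, l) = 1*(U + l) = U + l)
S(t, R) = -16 - 4*R (S(t, R) = -4*(4 + R) = -16 - 4*R)
x = 27 (x = -9*(-3) = 27)
J = 48012 (J = (-16 - 4*(-150)) + 47428 = (-16 + 600) + 47428 = 584 + 47428 = 48012)
C(n) = n (C(n) = (n + n) - n = 2*n - n = n)
C(x)/J = 27/48012 = 27*(1/48012) = 9/16004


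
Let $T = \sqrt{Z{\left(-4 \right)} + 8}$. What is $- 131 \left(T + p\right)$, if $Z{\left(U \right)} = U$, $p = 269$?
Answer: $-35501$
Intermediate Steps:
$T = 2$ ($T = \sqrt{-4 + 8} = \sqrt{4} = 2$)
$- 131 \left(T + p\right) = - 131 \left(2 + 269\right) = \left(-131\right) 271 = -35501$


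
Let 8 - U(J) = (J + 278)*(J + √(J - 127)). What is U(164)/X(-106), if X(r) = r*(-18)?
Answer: -6040/159 - 221*√37/954 ≈ -39.397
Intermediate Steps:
U(J) = 8 - (278 + J)*(J + √(-127 + J)) (U(J) = 8 - (J + 278)*(J + √(J - 127)) = 8 - (278 + J)*(J + √(-127 + J)))
X(r) = -18*r
U(164)/X(-106) = (8 - 1*164² - 278*164 - 278*√(-127 + 164) - 1*164*√(-127 + 164))/((-18*(-106))) = (8 - 1*26896 - 45592 - 278*√37 - 1*164*√37)/1908 = (8 - 26896 - 45592 - 278*√37 - 164*√37)*(1/1908) = (-72480 - 442*√37)*(1/1908) = -6040/159 - 221*√37/954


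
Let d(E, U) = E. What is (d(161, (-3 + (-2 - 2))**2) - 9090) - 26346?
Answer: -35275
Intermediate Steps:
(d(161, (-3 + (-2 - 2))**2) - 9090) - 26346 = (161 - 9090) - 26346 = -8929 - 26346 = -35275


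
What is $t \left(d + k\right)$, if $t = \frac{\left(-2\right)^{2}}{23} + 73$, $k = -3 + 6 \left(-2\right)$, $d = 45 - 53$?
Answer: $-1683$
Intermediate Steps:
$d = -8$ ($d = 45 - 53 = -8$)
$k = -15$ ($k = -3 - 12 = -15$)
$t = \frac{1683}{23}$ ($t = 4 \cdot \frac{1}{23} + 73 = \frac{4}{23} + 73 = \frac{1683}{23} \approx 73.174$)
$t \left(d + k\right) = \frac{1683 \left(-8 - 15\right)}{23} = \frac{1683}{23} \left(-23\right) = -1683$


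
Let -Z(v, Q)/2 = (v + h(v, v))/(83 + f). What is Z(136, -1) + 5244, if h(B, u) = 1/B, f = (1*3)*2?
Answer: 31718191/6052 ≈ 5240.9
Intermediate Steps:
f = 6 (f = 3*2 = 6)
Z(v, Q) = -2*v/89 - 2/(89*v) (Z(v, Q) = -2*(v + 1/v)/(83 + 6) = -2*(v + 1/v)/89 = -2*(v/89 + 1/(89*v)) = -2*v/89 - 2/(89*v))
Z(136, -1) + 5244 = (2/89)*(-1 - 1*136²)/136 + 5244 = (2/89)*(1/136)*(-1 - 1*18496) + 5244 = (2/89)*(1/136)*(-1 - 18496) + 5244 = (2/89)*(1/136)*(-18497) + 5244 = -18497/6052 + 5244 = 31718191/6052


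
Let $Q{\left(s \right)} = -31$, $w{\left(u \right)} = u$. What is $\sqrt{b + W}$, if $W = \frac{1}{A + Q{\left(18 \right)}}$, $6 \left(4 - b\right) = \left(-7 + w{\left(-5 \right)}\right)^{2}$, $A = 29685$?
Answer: $\frac{i \sqrt{17587164666}}{29654} \approx 4.4721 i$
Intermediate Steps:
$b = -20$ ($b = 4 - \frac{\left(-7 - 5\right)^{2}}{6} = 4 - \frac{\left(-12\right)^{2}}{6} = 4 - 24 = -20$)
$W = \frac{1}{29654}$ ($W = \frac{1}{29685 - 31} = \frac{1}{29654} \approx 3.3722 \cdot 10^{-5}$)
$\sqrt{b + W} = \sqrt{-20 + \frac{1}{29654}} = \sqrt{- \frac{593079}{29654}} = \frac{i \sqrt{17587164666}}{29654}$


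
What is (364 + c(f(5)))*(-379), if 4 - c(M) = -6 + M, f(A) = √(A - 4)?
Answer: -141367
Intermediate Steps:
f(A) = √(-4 + A)
c(M) = 10 - M (c(M) = 4 - (-6 + M) = 4 + (6 - M) = 10 - M)
(364 + c(f(5)))*(-379) = (364 + (10 - √(-4 + 5)))*(-379) = (364 + (10 - √1))*(-379) = (364 + (10 - 1*1))*(-379) = (364 + (10 - 1))*(-379) = (364 + 9)*(-379) = 373*(-379) = -141367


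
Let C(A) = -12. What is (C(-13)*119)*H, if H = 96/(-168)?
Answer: 816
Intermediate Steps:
H = -4/7 (H = 96*(-1/168) = -4/7 ≈ -0.57143)
(C(-13)*119)*H = -12*119*(-4/7) = -1428*(-4/7) = 816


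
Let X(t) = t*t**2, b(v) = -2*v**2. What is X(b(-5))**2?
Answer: 15625000000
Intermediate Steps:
X(t) = t**3
X(b(-5))**2 = ((-2*(-5)**2)**3)**2 = ((-2*25)**3)**2 = ((-50)**3)**2 = (-125000)**2 = 15625000000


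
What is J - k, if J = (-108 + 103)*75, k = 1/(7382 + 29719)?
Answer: -13912876/37101 ≈ -375.00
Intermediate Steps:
k = 1/37101 ≈ 2.6953e-5
J = -375 (J = -5*75 = -375)
J - k = -375 - 1*1/37101 = -375 - 1/37101 = -13912876/37101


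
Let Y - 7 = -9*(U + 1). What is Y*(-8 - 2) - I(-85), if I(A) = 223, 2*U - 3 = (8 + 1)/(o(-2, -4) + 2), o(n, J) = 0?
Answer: 269/2 ≈ 134.50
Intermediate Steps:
U = 15/4 (U = 3/2 + ((8 + 1)/(0 + 2))/2 = 3/2 + (9/2)/2 = 3/2 + (9*(½))/2 = 3/2 + (½)*(9/2) = 3/2 + 9/4 = 15/4 ≈ 3.7500)
Y = -143/4 (Y = 7 - 9*(15/4 + 1) = 7 - 9*19/4 = 7 - 171/4 = -143/4 ≈ -35.750)
Y*(-8 - 2) - I(-85) = -143*(-8 - 2)/4 - 1*223 = -143/4*(-10) - 223 = 715/2 - 223 = 269/2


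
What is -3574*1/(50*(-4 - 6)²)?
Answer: -1787/2500 ≈ -0.71480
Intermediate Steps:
-3574*1/(50*(-4 - 6)²) = -3574/((-10)²*50) = -3574/(100*50) = -3574/5000 = -3574*1/5000 = -1787/2500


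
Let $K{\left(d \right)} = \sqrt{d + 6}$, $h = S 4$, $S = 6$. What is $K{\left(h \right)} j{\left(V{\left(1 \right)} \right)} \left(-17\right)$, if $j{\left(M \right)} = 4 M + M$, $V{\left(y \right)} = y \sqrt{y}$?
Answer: $- 85 \sqrt{30} \approx -465.56$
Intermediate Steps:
$h = 24$ ($h = 6 \cdot 4 = 24$)
$K{\left(d \right)} = \sqrt{6 + d}$
$V{\left(y \right)} = y^{\frac{3}{2}}$
$j{\left(M \right)} = 5 M$
$K{\left(h \right)} j{\left(V{\left(1 \right)} \right)} \left(-17\right) = \sqrt{6 + 24} \cdot 5 \cdot 1^{\frac{3}{2}} \left(-17\right) = \sqrt{30} \cdot 5 \cdot 1 \left(-17\right) = \sqrt{30} \cdot 5 \left(-17\right) = 5 \sqrt{30} \left(-17\right) = - 85 \sqrt{30}$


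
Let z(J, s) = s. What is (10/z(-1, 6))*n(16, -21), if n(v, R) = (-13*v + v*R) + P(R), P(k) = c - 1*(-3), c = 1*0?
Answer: -2705/3 ≈ -901.67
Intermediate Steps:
c = 0
P(k) = 3 (P(k) = 0 - 1*(-3) = 0 + 3 = 3)
n(v, R) = 3 - 13*v + R*v (n(v, R) = (-13*v + v*R) + 3 = (-13*v + R*v) + 3 = 3 - 13*v + R*v)
(10/z(-1, 6))*n(16, -21) = (10/6)*(3 - 13*16 - 21*16) = (10*(⅙))*(3 - 208 - 336) = (5/3)*(-541) = -2705/3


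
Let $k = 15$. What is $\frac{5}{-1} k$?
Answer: $-75$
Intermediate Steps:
$\frac{5}{-1} k = \frac{5}{-1} \cdot 15 = 5 \left(-1\right) 15 = \left(-5\right) 15 = -75$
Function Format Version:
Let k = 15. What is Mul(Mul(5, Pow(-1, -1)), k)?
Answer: -75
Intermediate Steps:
Mul(Mul(5, Pow(-1, -1)), k) = Mul(Mul(5, Pow(-1, -1)), 15) = Mul(Mul(5, -1), 15) = Mul(-5, 15) = -75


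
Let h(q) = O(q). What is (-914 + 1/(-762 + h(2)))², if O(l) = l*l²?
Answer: 474937370649/568516 ≈ 8.3540e+5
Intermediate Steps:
O(l) = l³
h(q) = q³
(-914 + 1/(-762 + h(2)))² = (-914 + 1/(-762 + 2³))² = (-914 + 1/(-762 + 8))² = (-914 + 1/(-754))² = (-914 - 1/754)² = (-689157/754)² = 474937370649/568516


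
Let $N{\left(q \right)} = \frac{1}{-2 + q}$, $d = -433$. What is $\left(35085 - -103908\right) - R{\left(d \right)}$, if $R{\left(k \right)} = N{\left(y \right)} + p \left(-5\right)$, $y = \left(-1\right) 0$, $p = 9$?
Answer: $\frac{278077}{2} \approx 1.3904 \cdot 10^{5}$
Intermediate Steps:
$y = 0$
$R{\left(k \right)} = - \frac{91}{2}$ ($R{\left(k \right)} = \frac{1}{-2 + 0} + 9 \left(-5\right) = \frac{1}{-2} - 45 = - \frac{1}{2} - 45 = - \frac{91}{2}$)
$\left(35085 - -103908\right) - R{\left(d \right)} = \left(35085 - -103908\right) - - \frac{91}{2} = \left(35085 + 103908\right) + \frac{91}{2} = 138993 + \frac{91}{2} = \frac{278077}{2}$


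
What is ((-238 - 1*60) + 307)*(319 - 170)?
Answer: 1341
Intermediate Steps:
((-238 - 1*60) + 307)*(319 - 170) = ((-238 - 60) + 307)*149 = (-298 + 307)*149 = 9*149 = 1341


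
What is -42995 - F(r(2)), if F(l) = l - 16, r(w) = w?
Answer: -42981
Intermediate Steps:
F(l) = -16 + l
-42995 - F(r(2)) = -42995 - (-16 + 2) = -42995 - 1*(-14) = -42995 + 14 = -42981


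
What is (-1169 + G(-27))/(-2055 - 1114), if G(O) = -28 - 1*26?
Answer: 1223/3169 ≈ 0.38593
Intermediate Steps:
G(O) = -54 (G(O) = -28 - 26 = -54)
(-1169 + G(-27))/(-2055 - 1114) = (-1169 - 54)/(-2055 - 1114) = -1223/(-3169) = -1223*(-1/3169) = 1223/3169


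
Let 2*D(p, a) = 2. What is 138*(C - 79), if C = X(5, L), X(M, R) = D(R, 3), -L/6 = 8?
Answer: -10764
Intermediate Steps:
L = -48 (L = -6*8 = -48)
D(p, a) = 1 (D(p, a) = (½)*2 = 1)
X(M, R) = 1
C = 1
138*(C - 79) = 138*(1 - 79) = 138*(-78) = -10764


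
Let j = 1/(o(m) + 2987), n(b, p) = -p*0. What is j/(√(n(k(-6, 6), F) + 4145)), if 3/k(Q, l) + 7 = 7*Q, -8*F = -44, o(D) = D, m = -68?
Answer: √4145/12099255 ≈ 5.3211e-6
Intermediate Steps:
F = 11/2 (F = -⅛*(-44) = 11/2 ≈ 5.5000)
k(Q, l) = 3/(-7 + 7*Q)
n(b, p) = 0
j = 1/2919 (j = 1/(-68 + 2987) = 1/2919 ≈ 0.00034258)
j/(√(n(k(-6, 6), F) + 4145)) = 1/(2919*(√(0 + 4145))) = 1/(2919*(√4145)) = (√4145/4145)/2919 = √4145/12099255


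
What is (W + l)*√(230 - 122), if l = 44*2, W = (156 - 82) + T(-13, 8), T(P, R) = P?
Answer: 894*√3 ≈ 1548.5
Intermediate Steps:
W = 61 (W = (156 - 82) - 13 = 74 - 13 = 61)
l = 88
(W + l)*√(230 - 122) = (61 + 88)*√(230 - 122) = 149*√108 = 149*(6*√3) = 894*√3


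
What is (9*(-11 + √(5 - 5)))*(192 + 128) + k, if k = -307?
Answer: -31987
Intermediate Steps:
(9*(-11 + √(5 - 5)))*(192 + 128) + k = (9*(-11 + √(5 - 5)))*(192 + 128) - 307 = (9*(-11 + √0))*320 - 307 = (9*(-11 + 0))*320 - 307 = (9*(-11))*320 - 307 = -99*320 - 307 = -31680 - 307 = -31987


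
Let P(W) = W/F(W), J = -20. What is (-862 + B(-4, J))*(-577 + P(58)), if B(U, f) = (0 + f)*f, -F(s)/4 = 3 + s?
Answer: 16267713/61 ≈ 2.6668e+5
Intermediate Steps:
F(s) = -12 - 4*s (F(s) = -4*(3 + s) = -12 - 4*s)
B(U, f) = f**2 (B(U, f) = f*f = f**2)
P(W) = W/(-12 - 4*W)
(-862 + B(-4, J))*(-577 + P(58)) = (-862 + (-20)**2)*(-577 - 1*58/(12 + 4*58)) = (-862 + 400)*(-577 - 1*58/(12 + 232)) = -462*(-577 - 1*58/244) = -462*(-577 - 1*58*1/244) = -462*(-577 - 29/122) = -462*(-70423/122) = 16267713/61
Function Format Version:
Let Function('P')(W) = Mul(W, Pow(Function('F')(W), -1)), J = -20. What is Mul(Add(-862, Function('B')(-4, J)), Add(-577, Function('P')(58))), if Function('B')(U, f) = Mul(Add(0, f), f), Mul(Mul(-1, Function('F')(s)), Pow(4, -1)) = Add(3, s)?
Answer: Rational(16267713, 61) ≈ 2.6668e+5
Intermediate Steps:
Function('F')(s) = Add(-12, Mul(-4, s)) (Function('F')(s) = Mul(-4, Add(3, s)) = Add(-12, Mul(-4, s)))
Function('B')(U, f) = Pow(f, 2) (Function('B')(U, f) = Mul(f, f) = Pow(f, 2))
Function('P')(W) = Mul(W, Pow(Add(-12, Mul(-4, W)), -1))
Mul(Add(-862, Function('B')(-4, J)), Add(-577, Function('P')(58))) = Mul(Add(-862, Pow(-20, 2)), Add(-577, Mul(-1, 58, Pow(Add(12, Mul(4, 58)), -1)))) = Mul(Add(-862, 400), Add(-577, Mul(-1, 58, Pow(Add(12, 232), -1)))) = Mul(-462, Add(-577, Mul(-1, 58, Pow(244, -1)))) = Mul(-462, Add(-577, Mul(-1, 58, Rational(1, 244)))) = Mul(-462, Add(-577, Rational(-29, 122))) = Mul(-462, Rational(-70423, 122)) = Rational(16267713, 61)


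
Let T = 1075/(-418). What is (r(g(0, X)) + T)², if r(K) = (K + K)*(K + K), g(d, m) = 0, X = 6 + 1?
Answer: 1155625/174724 ≈ 6.6140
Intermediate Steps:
X = 7
r(K) = 4*K² (r(K) = (2*K)*(2*K) = 4*K²)
T = -1075/418 (T = 1075*(-1/418) = -1075/418 ≈ -2.5718)
(r(g(0, X)) + T)² = (4*0² - 1075/418)² = (4*0 - 1075/418)² = (0 - 1075/418)² = (-1075/418)² = 1155625/174724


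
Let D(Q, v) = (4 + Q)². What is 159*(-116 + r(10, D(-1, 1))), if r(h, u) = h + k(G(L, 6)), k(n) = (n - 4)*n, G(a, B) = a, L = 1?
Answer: -17331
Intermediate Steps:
k(n) = n*(-4 + n) (k(n) = (-4 + n)*n = n*(-4 + n))
r(h, u) = -3 + h (r(h, u) = h + 1*(-4 + 1) = h + 1*(-3) = h - 3 = -3 + h)
159*(-116 + r(10, D(-1, 1))) = 159*(-116 + (-3 + 10)) = 159*(-116 + 7) = 159*(-109) = -17331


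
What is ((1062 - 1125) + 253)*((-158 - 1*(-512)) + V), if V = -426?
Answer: -13680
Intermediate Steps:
((1062 - 1125) + 253)*((-158 - 1*(-512)) + V) = ((1062 - 1125) + 253)*((-158 - 1*(-512)) - 426) = (-63 + 253)*((-158 + 512) - 426) = 190*(354 - 426) = 190*(-72) = -13680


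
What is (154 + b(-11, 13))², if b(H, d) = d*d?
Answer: 104329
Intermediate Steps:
b(H, d) = d²
(154 + b(-11, 13))² = (154 + 13²)² = (154 + 169)² = 323² = 104329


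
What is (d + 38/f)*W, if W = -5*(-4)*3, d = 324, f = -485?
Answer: 1885224/97 ≈ 19435.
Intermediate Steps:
W = 60 (W = 20*3 = 60)
(d + 38/f)*W = (324 + 38/(-485))*60 = (324 + 38*(-1/485))*60 = (324 - 38/485)*60 = (157102/485)*60 = 1885224/97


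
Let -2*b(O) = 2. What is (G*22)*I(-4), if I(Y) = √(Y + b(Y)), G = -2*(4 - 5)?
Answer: 44*I*√5 ≈ 98.387*I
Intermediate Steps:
b(O) = -1 (b(O) = -½*2 = -1)
G = 2 (G = -2*(-1) = 2)
I(Y) = √(-1 + Y) (I(Y) = √(Y - 1) = √(-1 + Y))
(G*22)*I(-4) = (2*22)*√(-1 - 4) = 44*√(-5) = 44*(I*√5) = 44*I*√5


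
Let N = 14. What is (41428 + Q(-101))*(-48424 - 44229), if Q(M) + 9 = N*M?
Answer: -3706583265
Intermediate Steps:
Q(M) = -9 + 14*M
(41428 + Q(-101))*(-48424 - 44229) = (41428 + (-9 + 14*(-101)))*(-48424 - 44229) = (41428 + (-9 - 1414))*(-92653) = (41428 - 1423)*(-92653) = 40005*(-92653) = -3706583265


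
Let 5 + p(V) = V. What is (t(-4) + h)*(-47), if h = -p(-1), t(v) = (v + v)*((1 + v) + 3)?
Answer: -282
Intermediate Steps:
p(V) = -5 + V
t(v) = 2*v*(4 + v) (t(v) = (2*v)*(4 + v) = 2*v*(4 + v))
h = 6 (h = -(-5 - 1) = -1*(-6) = 6)
(t(-4) + h)*(-47) = (2*(-4)*(4 - 4) + 6)*(-47) = (2*(-4)*0 + 6)*(-47) = (0 + 6)*(-47) = 6*(-47) = -282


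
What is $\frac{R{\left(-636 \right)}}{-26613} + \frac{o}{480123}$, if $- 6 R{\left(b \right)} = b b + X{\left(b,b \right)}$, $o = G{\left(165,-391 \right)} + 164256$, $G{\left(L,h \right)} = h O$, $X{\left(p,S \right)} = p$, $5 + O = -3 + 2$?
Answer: $\frac{4083428684}{1419723711} \approx 2.8762$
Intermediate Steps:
$O = -6$ ($O = -5 + \left(-3 + 2\right) = -5 - 1 = -6$)
$G{\left(L,h \right)} = - 6 h$ ($G{\left(L,h \right)} = h \left(-6\right) = - 6 h$)
$o = 166602$ ($o = \left(-6\right) \left(-391\right) + 164256 = 2346 + 164256 = 166602$)
$R{\left(b \right)} = - \frac{b}{6} - \frac{b^{2}}{6}$ ($R{\left(b \right)} = - \frac{b b + b}{6} = - \frac{b^{2} + b}{6} = - \frac{b + b^{2}}{6} = - \frac{b}{6} - \frac{b^{2}}{6}$)
$\frac{R{\left(-636 \right)}}{-26613} + \frac{o}{480123} = \frac{\frac{1}{6} \left(-636\right) \left(-1 - -636\right)}{-26613} + \frac{166602}{480123} = \frac{1}{6} \left(-636\right) \left(-1 + 636\right) \left(- \frac{1}{26613}\right) + 166602 \cdot \frac{1}{480123} = \frac{1}{6} \left(-636\right) 635 \left(- \frac{1}{26613}\right) + \frac{55534}{160041} = \left(-67310\right) \left(- \frac{1}{26613}\right) + \frac{55534}{160041} = \frac{67310}{26613} + \frac{55534}{160041} = \frac{4083428684}{1419723711}$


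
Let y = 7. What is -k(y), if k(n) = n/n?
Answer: -1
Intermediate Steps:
k(n) = 1
-k(y) = -1*1 = -1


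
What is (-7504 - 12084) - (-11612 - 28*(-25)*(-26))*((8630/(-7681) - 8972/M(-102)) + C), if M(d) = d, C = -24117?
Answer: -280638752334920/391731 ≈ -7.1641e+8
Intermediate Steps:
(-7504 - 12084) - (-11612 - 28*(-25)*(-26))*((8630/(-7681) - 8972/M(-102)) + C) = (-7504 - 12084) - (-11612 - 28*(-25)*(-26))*((8630/(-7681) - 8972/(-102)) - 24117) = -19588 - (-11612 + 700*(-26))*((8630*(-1/7681) - 8972*(-1/102)) - 24117) = -19588 - (-11612 - 18200)*((-8630/7681 + 4486/51) - 24117) = -19588 - (-29812)*(34016836/391731 - 24117) = -19588 - (-29812)*(-9413359691)/391731 = -19588 - 1*280631079108092/391731 = -19588 - 280631079108092/391731 = -280638752334920/391731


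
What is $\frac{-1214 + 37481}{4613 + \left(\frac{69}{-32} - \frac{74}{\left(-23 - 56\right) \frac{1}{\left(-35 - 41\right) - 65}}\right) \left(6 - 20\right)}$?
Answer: $\frac{6548784}{1172315} \approx 5.5862$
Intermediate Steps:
$\frac{-1214 + 37481}{4613 + \left(\frac{69}{-32} - \frac{74}{\left(-23 - 56\right) \frac{1}{\left(-35 - 41\right) - 65}}\right) \left(6 - 20\right)} = \frac{36267}{4613 + \left(69 \left(- \frac{1}{32}\right) - \frac{74}{\left(-79\right) \frac{1}{-76 - 65}}\right) \left(6 - 20\right)} = \frac{36267}{4613 + \left(- \frac{69}{32} - \frac{74}{\left(-79\right) \frac{1}{-141}}\right) \left(-14\right)} = \frac{36267}{4613 + \left(- \frac{69}{32} - \frac{74}{\left(-79\right) \left(- \frac{1}{141}\right)}\right) \left(-14\right)} = \frac{36267}{4613 + \left(- \frac{69}{32} - \frac{74}{\frac{79}{141}}\right) \left(-14\right)} = \frac{36267}{4613 + \left(- \frac{69}{32} - \frac{10434}{79}\right) \left(-14\right)} = \frac{36267}{4613 - - \frac{2375373}{1264}} = \frac{36267}{4613 + \frac{2375373}{1264}} = \frac{36267}{\frac{8206205}{1264}} = 36267 \cdot \frac{1264}{8206205} = \frac{6548784}{1172315}$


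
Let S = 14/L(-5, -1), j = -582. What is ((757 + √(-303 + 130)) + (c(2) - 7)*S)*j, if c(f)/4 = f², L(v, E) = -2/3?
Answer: -330576 - 582*I*√173 ≈ -3.3058e+5 - 7655.0*I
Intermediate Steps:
L(v, E) = -⅔ (L(v, E) = -2*⅓ = -⅔)
S = -21 (S = 14/(-⅔) = 14*(-3/2) = -21)
c(f) = 4*f²
((757 + √(-303 + 130)) + (c(2) - 7)*S)*j = ((757 + √(-303 + 130)) + (4*2² - 7)*(-21))*(-582) = ((757 + √(-173)) + (4*4 - 7)*(-21))*(-582) = ((757 + I*√173) + (16 - 7)*(-21))*(-582) = ((757 + I*√173) + 9*(-21))*(-582) = ((757 + I*√173) - 189)*(-582) = (568 + I*√173)*(-582) = -330576 - 582*I*√173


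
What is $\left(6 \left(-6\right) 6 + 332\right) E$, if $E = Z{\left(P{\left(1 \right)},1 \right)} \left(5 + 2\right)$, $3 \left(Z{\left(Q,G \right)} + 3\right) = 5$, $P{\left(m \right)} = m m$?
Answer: $- \frac{3248}{3} \approx -1082.7$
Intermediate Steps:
$P{\left(m \right)} = m^{2}$
$Z{\left(Q,G \right)} = - \frac{4}{3}$ ($Z{\left(Q,G \right)} = -3 + \frac{1}{3} \cdot 5 = -3 + \frac{5}{3} = - \frac{4}{3}$)
$E = - \frac{28}{3}$ ($E = - \frac{4 \left(5 + 2\right)}{3} = \left(- \frac{4}{3}\right) 7 = - \frac{28}{3} \approx -9.3333$)
$\left(6 \left(-6\right) 6 + 332\right) E = \left(6 \left(-6\right) 6 + 332\right) \left(- \frac{28}{3}\right) = \left(\left(-36\right) 6 + 332\right) \left(- \frac{28}{3}\right) = \left(-216 + 332\right) \left(- \frac{28}{3}\right) = 116 \left(- \frac{28}{3}\right) = - \frac{3248}{3}$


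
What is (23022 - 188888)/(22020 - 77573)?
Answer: 165866/55553 ≈ 2.9857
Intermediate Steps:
(23022 - 188888)/(22020 - 77573) = -165866/(-55553) = -165866*(-1/55553) = 165866/55553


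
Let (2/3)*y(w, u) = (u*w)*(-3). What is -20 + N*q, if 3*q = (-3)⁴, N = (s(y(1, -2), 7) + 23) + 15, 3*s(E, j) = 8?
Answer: 1078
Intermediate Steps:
y(w, u) = -9*u*w/2 (y(w, u) = 3*((u*w)*(-3))/2 = 3*(-3*u*w)/2 = -9*u*w/2)
s(E, j) = 8/3 (s(E, j) = (⅓)*8 = 8/3)
N = 122/3 (N = (8/3 + 23) + 15 = 77/3 + 15 = 122/3 ≈ 40.667)
q = 27 (q = (⅓)*(-3)⁴ = (⅓)*81 = 27)
-20 + N*q = -20 + (122/3)*27 = -20 + 1098 = 1078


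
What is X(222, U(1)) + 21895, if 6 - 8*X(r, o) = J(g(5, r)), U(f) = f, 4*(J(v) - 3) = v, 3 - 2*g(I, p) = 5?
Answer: 700653/32 ≈ 21895.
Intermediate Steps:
g(I, p) = -1 (g(I, p) = 3/2 - ½*5 = 3/2 - 5/2 = -1)
J(v) = 3 + v/4
X(r, o) = 13/32 (X(r, o) = ¾ - (3 + (¼)*(-1))/8 = ¾ - (3 - ¼)/8 = ¾ - ⅛*11/4 = ¾ - 11/32 = 13/32)
X(222, U(1)) + 21895 = 13/32 + 21895 = 700653/32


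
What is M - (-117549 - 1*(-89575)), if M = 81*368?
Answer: 57782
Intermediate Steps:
M = 29808
M - (-117549 - 1*(-89575)) = 29808 - (-117549 - 1*(-89575)) = 29808 - (-117549 + 89575) = 29808 - 1*(-27974) = 29808 + 27974 = 57782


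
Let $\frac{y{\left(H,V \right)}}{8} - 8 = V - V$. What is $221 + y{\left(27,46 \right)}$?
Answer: $285$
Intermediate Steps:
$y{\left(H,V \right)} = 64$ ($y{\left(H,V \right)} = 64 + 8 \left(V - V\right) = 64 + 8 \cdot 0 = 64 + 0 = 64$)
$221 + y{\left(27,46 \right)} = 221 + 64 = 285$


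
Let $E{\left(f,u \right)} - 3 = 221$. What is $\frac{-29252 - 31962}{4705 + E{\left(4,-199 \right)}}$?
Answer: $- \frac{61214}{4929} \approx -12.419$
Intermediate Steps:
$E{\left(f,u \right)} = 224$ ($E{\left(f,u \right)} = 3 + 221 = 224$)
$\frac{-29252 - 31962}{4705 + E{\left(4,-199 \right)}} = \frac{-29252 - 31962}{4705 + 224} = - \frac{61214}{4929}$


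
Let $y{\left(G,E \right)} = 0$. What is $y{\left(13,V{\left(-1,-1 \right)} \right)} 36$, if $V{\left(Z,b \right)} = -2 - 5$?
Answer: $0$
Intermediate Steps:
$V{\left(Z,b \right)} = -7$
$y{\left(13,V{\left(-1,-1 \right)} \right)} 36 = 0 \cdot 36 = 0$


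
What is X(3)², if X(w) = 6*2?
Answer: 144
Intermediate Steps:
X(w) = 12
X(3)² = 12² = 144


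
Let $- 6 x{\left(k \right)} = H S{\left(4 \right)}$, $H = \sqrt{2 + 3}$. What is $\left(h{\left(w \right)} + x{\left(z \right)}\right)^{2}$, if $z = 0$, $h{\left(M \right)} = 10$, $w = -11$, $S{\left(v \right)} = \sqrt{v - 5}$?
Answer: $\frac{\left(60 - i \sqrt{5}\right)^{2}}{36} \approx 99.861 - 7.4536 i$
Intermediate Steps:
$S{\left(v \right)} = \sqrt{-5 + v}$
$H = \sqrt{5} \approx 2.2361$
$x{\left(k \right)} = - \frac{i \sqrt{5}}{6}$ ($x{\left(k \right)} = - \frac{\sqrt{5} \sqrt{-5 + 4}}{6} = - \frac{\sqrt{5} \sqrt{-1}}{6} = - \frac{\sqrt{5} i}{6} = - \frac{i \sqrt{5}}{6}$)
$\left(h{\left(w \right)} + x{\left(z \right)}\right)^{2} = \left(10 - \frac{i \sqrt{5}}{6}\right)^{2}$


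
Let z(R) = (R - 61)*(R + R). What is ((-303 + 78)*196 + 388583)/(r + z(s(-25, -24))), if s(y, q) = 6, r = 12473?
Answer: 344483/11813 ≈ 29.161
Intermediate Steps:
z(R) = 2*R*(-61 + R) (z(R) = (-61 + R)*(2*R) = 2*R*(-61 + R))
((-303 + 78)*196 + 388583)/(r + z(s(-25, -24))) = ((-303 + 78)*196 + 388583)/(12473 + 2*6*(-61 + 6)) = (-225*196 + 388583)/(12473 + 2*6*(-55)) = (-44100 + 388583)/(12473 - 660) = 344483/11813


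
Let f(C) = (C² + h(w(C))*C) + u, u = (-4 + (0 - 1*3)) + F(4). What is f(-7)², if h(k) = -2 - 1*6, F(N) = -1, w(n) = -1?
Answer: 9409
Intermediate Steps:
h(k) = -8 (h(k) = -2 - 6 = -8)
u = -8 (u = (-4 + (0 - 1*3)) - 1 = (-4 + (0 - 3)) - 1 = (-4 - 3) - 1 = -7 - 1 = -8)
f(C) = -8 + C² - 8*C (f(C) = (C² - 8*C) - 8 = -8 + C² - 8*C)
f(-7)² = (-8 + (-7)² - 8*(-7))² = (-8 + 49 + 56)² = 97² = 9409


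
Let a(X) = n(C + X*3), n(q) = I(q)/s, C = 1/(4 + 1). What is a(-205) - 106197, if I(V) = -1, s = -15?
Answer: -1592954/15 ≈ -1.0620e+5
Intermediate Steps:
C = 1/5 ≈ 0.20000
n(q) = 1/15 (n(q) = -1/(-15) = -1*(-1/15) = 1/15)
a(X) = 1/15
a(-205) - 106197 = 1/15 - 106197 = -1592954/15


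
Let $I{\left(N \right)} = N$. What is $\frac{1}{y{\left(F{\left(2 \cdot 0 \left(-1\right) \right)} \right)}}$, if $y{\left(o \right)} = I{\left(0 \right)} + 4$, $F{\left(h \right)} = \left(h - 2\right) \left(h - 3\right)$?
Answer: $\frac{1}{4} \approx 0.25$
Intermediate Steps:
$F{\left(h \right)} = \left(-3 + h\right) \left(-2 + h\right)$ ($F{\left(h \right)} = \left(-2 + h\right) \left(-3 + h\right) = \left(-3 + h\right) \left(-2 + h\right)$)
$y{\left(o \right)} = 4$ ($y{\left(o \right)} = 0 + 4 = 4$)
$\frac{1}{y{\left(F{\left(2 \cdot 0 \left(-1\right) \right)} \right)}} = \frac{1}{4}$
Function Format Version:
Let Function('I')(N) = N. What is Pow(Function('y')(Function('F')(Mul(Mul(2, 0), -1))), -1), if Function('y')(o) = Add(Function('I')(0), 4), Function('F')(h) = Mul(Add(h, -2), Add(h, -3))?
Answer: Rational(1, 4) ≈ 0.25000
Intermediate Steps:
Function('F')(h) = Mul(Add(-3, h), Add(-2, h)) (Function('F')(h) = Mul(Add(-2, h), Add(-3, h)) = Mul(Add(-3, h), Add(-2, h)))
Function('y')(o) = 4 (Function('y')(o) = Add(0, 4) = 4)
Pow(Function('y')(Function('F')(Mul(Mul(2, 0), -1))), -1) = Pow(4, -1) = Rational(1, 4)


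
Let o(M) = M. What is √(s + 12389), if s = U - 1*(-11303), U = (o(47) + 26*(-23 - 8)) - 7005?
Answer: 2*√3982 ≈ 126.21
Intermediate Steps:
U = -7764 (U = (47 + 26*(-23 - 8)) - 7005 = (47 + 26*(-31)) - 7005 = (47 - 806) - 7005 = -759 - 7005 = -7764)
s = 3539 (s = -7764 - 1*(-11303) = -7764 + 11303 = 3539)
√(s + 12389) = √(3539 + 12389) = √15928 = 2*√3982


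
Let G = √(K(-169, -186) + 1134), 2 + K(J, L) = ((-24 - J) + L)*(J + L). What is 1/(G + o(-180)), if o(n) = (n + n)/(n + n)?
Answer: -1/15686 + 3*√1743/15686 ≈ 0.0079209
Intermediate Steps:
o(n) = 1 (o(n) = (2*n)/((2*n)) = (2*n)*(1/(2*n)) = 1)
K(J, L) = -2 + (J + L)*(-24 + L - J) (K(J, L) = -2 + ((-24 - J) + L)*(J + L) = -2 + (-24 + L - J)*(J + L) = -2 + (J + L)*(-24 + L - J))
G = 3*√1743 (G = √((-2 + (-186)² - 1*(-169)² - 24*(-169) - 24*(-186)) + 1134) = √((-2 + 34596 - 1*28561 + 4056 + 4464) + 1134) = √((-2 + 34596 - 28561 + 4056 + 4464) + 1134) = √(14553 + 1134) = √15687 = 3*√1743 ≈ 125.25)
1/(G + o(-180)) = 1/(3*√1743 + 1) = 1/(1 + 3*√1743)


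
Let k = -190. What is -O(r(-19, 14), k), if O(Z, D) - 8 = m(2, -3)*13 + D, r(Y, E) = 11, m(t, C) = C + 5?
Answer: 156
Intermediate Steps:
m(t, C) = 5 + C
O(Z, D) = 34 + D (O(Z, D) = 8 + ((5 - 3)*13 + D) = 8 + (2*13 + D) = 8 + (26 + D) = 34 + D)
-O(r(-19, 14), k) = -(34 - 190) = -1*(-156) = 156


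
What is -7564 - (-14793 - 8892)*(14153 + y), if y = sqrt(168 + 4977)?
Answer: 335206241 + 165795*sqrt(105) ≈ 3.3691e+8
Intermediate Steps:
y = 7*sqrt(105) (y = sqrt(5145) = 7*sqrt(105) ≈ 71.729)
-7564 - (-14793 - 8892)*(14153 + y) = -7564 - (-14793 - 8892)*(14153 + 7*sqrt(105)) = -7564 - (-23685)*(14153 + 7*sqrt(105)) = -7564 - (-335213805 - 165795*sqrt(105)) = -7564 + (335213805 + 165795*sqrt(105)) = 335206241 + 165795*sqrt(105)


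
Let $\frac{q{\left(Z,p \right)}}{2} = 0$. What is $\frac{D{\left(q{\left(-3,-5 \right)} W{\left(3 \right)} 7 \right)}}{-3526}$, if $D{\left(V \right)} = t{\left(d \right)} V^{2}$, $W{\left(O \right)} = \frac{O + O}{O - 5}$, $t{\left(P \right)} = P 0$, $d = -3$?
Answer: $0$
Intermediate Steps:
$q{\left(Z,p \right)} = 0$ ($q{\left(Z,p \right)} = 2 \cdot 0 = 0$)
$t{\left(P \right)} = 0$
$W{\left(O \right)} = \frac{2 O}{-5 + O}$
$D{\left(V \right)} = 0$ ($D{\left(V \right)} = 0 V^{2} = 0$)
$\frac{D{\left(q{\left(-3,-5 \right)} W{\left(3 \right)} 7 \right)}}{-3526} = \frac{0}{-3526} = 0 \left(- \frac{1}{3526}\right) = 0$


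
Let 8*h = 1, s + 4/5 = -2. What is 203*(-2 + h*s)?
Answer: -9541/20 ≈ -477.05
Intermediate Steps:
s = -14/5 (s = -⅘ - 2 = -14/5 ≈ -2.8000)
h = ⅛ (h = (⅛)*1 = ⅛ ≈ 0.12500)
203*(-2 + h*s) = 203*(-2 + (⅛)*(-14/5)) = 203*(-2 - 7/20) = 203*(-47/20) = -9541/20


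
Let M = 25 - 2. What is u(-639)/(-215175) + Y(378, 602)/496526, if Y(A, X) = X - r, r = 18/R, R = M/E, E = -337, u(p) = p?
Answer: 1930334537/409553264525 ≈ 0.0047133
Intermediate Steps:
M = 23
R = -23/337 (R = 23/(-337) = 23*(-1/337) = -23/337 ≈ -0.068249)
r = -6066/23 (r = 18/(-23/337) = 18*(-337/23) = -6066/23 ≈ -263.74)
Y(A, X) = 6066/23 + X (Y(A, X) = X - 1*(-6066/23) = X + 6066/23 = 6066/23 + X)
u(-639)/(-215175) + Y(378, 602)/496526 = -639/(-215175) + (6066/23 + 602)/496526 = -639*(-1/215175) + (19912/23)*(1/496526) = 213/71725 + 9956/5710049 = 1930334537/409553264525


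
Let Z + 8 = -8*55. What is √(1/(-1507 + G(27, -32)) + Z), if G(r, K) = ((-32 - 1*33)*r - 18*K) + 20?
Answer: I*√3184187754/2666 ≈ 21.166*I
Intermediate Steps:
G(r, K) = 20 - 65*r - 18*K (G(r, K) = ((-32 - 33)*r - 18*K) + 20 = (-65*r - 18*K) + 20 = 20 - 65*r - 18*K)
Z = -448 (Z = -8 - 8*55 = -8 - 440 = -448)
√(1/(-1507 + G(27, -32)) + Z) = √(1/(-1507 + (20 - 65*27 - 18*(-32))) - 448) = √(1/(-1507 + (20 - 1755 + 576)) - 448) = √(1/(-1507 - 1159) - 448) = √(1/(-2666) - 448) = √(-1/2666 - 448) = √(-1194369/2666) = I*√3184187754/2666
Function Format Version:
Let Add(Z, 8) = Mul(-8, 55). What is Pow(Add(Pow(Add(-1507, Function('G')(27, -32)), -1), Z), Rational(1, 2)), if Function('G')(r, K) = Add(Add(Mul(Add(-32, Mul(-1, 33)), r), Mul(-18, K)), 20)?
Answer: Mul(Rational(1, 2666), I, Pow(3184187754, Rational(1, 2))) ≈ Mul(21.166, I)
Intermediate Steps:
Function('G')(r, K) = Add(20, Mul(-65, r), Mul(-18, K)) (Function('G')(r, K) = Add(Add(Mul(Add(-32, -33), r), Mul(-18, K)), 20) = Add(Add(Mul(-65, r), Mul(-18, K)), 20) = Add(20, Mul(-65, r), Mul(-18, K)))
Z = -448 (Z = Add(-8, Mul(-8, 55)) = Add(-8, -440) = -448)
Pow(Add(Pow(Add(-1507, Function('G')(27, -32)), -1), Z), Rational(1, 2)) = Pow(Add(Pow(Add(-1507, Add(20, Mul(-65, 27), Mul(-18, -32))), -1), -448), Rational(1, 2)) = Pow(Add(Pow(Add(-1507, Add(20, -1755, 576)), -1), -448), Rational(1, 2)) = Pow(Add(Pow(Add(-1507, -1159), -1), -448), Rational(1, 2)) = Pow(Add(Pow(-2666, -1), -448), Rational(1, 2)) = Pow(Add(Rational(-1, 2666), -448), Rational(1, 2)) = Pow(Rational(-1194369, 2666), Rational(1, 2)) = Mul(Rational(1, 2666), I, Pow(3184187754, Rational(1, 2)))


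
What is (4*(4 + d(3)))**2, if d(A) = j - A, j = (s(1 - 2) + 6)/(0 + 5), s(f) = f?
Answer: 64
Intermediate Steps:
j = 1 (j = ((1 - 2) + 6)/(0 + 5) = (-1 + 6)/5 = 5*(1/5) = 1)
d(A) = 1 - A
(4*(4 + d(3)))**2 = (4*(4 + (1 - 1*3)))**2 = (4*(4 + (1 - 3)))**2 = (4*(4 - 2))**2 = (4*2)**2 = 8**2 = 64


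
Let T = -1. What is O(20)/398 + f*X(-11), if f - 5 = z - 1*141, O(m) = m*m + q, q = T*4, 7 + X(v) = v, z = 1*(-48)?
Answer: 659286/199 ≈ 3313.0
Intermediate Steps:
z = -48
X(v) = -7 + v
q = -4 (q = -1*4 = -4)
O(m) = -4 + m**2 (O(m) = m*m - 4 = m**2 - 4 = -4 + m**2)
f = -184 (f = 5 + (-48 - 1*141) = 5 + (-48 - 141) = 5 - 189 = -184)
O(20)/398 + f*X(-11) = (-4 + 20**2)/398 - 184*(-7 - 11) = (-4 + 400)*(1/398) - 184*(-18) = 396*(1/398) + 3312 = 198/199 + 3312 = 659286/199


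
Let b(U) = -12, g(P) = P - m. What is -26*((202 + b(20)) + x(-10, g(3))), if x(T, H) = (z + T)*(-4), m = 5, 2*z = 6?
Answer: -5668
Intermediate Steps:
z = 3 (z = (½)*6 = 3)
g(P) = -5 + P (g(P) = P - 1*5 = P - 5 = -5 + P)
x(T, H) = -12 - 4*T (x(T, H) = (3 + T)*(-4) = -12 - 4*T)
-26*((202 + b(20)) + x(-10, g(3))) = -26*((202 - 12) + (-12 - 4*(-10))) = -26*(190 + (-12 + 40)) = -26*(190 + 28) = -26*218 = -5668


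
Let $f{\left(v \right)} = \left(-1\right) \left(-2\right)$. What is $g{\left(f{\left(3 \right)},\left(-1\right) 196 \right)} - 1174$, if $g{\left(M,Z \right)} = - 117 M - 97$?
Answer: $-1505$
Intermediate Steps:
$f{\left(v \right)} = 2$
$g{\left(M,Z \right)} = -97 - 117 M$
$g{\left(f{\left(3 \right)},\left(-1\right) 196 \right)} - 1174 = \left(-97 - 234\right) - 1174 = -331 - 1174 = -1505$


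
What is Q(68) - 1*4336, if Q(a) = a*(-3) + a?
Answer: -4472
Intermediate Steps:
Q(a) = -2*a (Q(a) = -3*a + a = -2*a)
Q(68) - 1*4336 = -2*68 - 1*4336 = -136 - 4336 = -4472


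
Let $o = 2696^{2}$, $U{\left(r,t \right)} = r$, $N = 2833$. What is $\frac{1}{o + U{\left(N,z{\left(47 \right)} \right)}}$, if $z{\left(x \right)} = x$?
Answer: $\frac{1}{7271249} \approx 1.3753 \cdot 10^{-7}$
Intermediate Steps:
$o = 7268416$
$\frac{1}{o + U{\left(N,z{\left(47 \right)} \right)}} = \frac{1}{7268416 + 2833} = \frac{1}{7271249}$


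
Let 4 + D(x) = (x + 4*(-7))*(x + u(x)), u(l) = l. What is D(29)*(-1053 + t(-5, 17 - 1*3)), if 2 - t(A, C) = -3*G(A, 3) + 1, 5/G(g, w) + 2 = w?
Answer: -55998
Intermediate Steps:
G(g, w) = 5/(-2 + w)
t(A, C) = 16 (t(A, C) = 2 - (-15/(-2 + 3) + 1) = 2 - (-15/1 + 1) = 2 - (-15 + 1) = 2 - 1*(-14) = 2 + 14 = 16)
D(x) = -4 + 2*x*(-28 + x) (D(x) = -4 + (x + 4*(-7))*(x + x) = -4 + (x - 28)*(2*x) = -4 + (-28 + x)*(2*x) = -4 + 2*x*(-28 + x))
D(29)*(-1053 + t(-5, 17 - 1*3)) = (-4 - 56*29 + 2*29²)*(-1053 + 16) = (-4 - 1624 + 2*841)*(-1037) = (-4 - 1624 + 1682)*(-1037) = 54*(-1037) = -55998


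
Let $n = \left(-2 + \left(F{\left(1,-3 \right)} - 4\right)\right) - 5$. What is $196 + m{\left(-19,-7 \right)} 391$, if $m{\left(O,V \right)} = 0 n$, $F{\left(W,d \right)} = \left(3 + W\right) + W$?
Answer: $196$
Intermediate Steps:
$F{\left(W,d \right)} = 3 + 2 W$
$n = -6$ ($n = \left(-2 + \left(\left(3 + 2 \cdot 1\right) - 4\right)\right) - 5 = \left(-2 + \left(\left(3 + 2\right) - 4\right)\right) - 5 = \left(-2 + \left(5 - 4\right)\right) - 5 = \left(-2 + 1\right) - 5 = -1 - 5 = -6$)
$m{\left(O,V \right)} = 0$ ($m{\left(O,V \right)} = 0 \left(-6\right) = 0$)
$196 + m{\left(-19,-7 \right)} 391 = 196 + 0 \cdot 391 = 196 + 0 = 196$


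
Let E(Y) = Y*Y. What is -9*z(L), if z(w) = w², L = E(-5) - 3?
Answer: -4356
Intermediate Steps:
E(Y) = Y²
L = 22 (L = (-5)² - 3 = 25 - 3 = 22)
-9*z(L) = -9*22² = -9*484 = -4356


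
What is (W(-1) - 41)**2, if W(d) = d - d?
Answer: 1681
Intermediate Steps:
W(d) = 0
(W(-1) - 41)**2 = (0 - 41)**2 = (-41)**2 = 1681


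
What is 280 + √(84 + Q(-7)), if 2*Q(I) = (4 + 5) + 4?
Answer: 280 + √362/2 ≈ 289.51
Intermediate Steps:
Q(I) = 13/2 (Q(I) = ((4 + 5) + 4)/2 = (9 + 4)/2 = (½)*13 = 13/2)
280 + √(84 + Q(-7)) = 280 + √(84 + 13/2) = 280 + √(181/2) = 280 + √362/2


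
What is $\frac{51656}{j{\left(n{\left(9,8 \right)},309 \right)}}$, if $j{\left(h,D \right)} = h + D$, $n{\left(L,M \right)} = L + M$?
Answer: $\frac{25828}{163} \approx 158.45$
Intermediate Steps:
$j{\left(h,D \right)} = D + h$
$\frac{51656}{j{\left(n{\left(9,8 \right)},309 \right)}} = \frac{51656}{309 + \left(9 + 8\right)} = \frac{51656}{309 + 17} = \frac{51656}{326} = 51656 \cdot \frac{1}{326} = \frac{25828}{163}$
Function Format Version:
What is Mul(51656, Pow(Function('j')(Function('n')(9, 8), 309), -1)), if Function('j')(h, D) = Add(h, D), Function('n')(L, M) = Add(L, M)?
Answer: Rational(25828, 163) ≈ 158.45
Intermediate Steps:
Function('j')(h, D) = Add(D, h)
Mul(51656, Pow(Function('j')(Function('n')(9, 8), 309), -1)) = Mul(51656, Pow(Add(309, Add(9, 8)), -1)) = Mul(51656, Pow(Add(309, 17), -1)) = Mul(51656, Pow(326, -1)) = Mul(51656, Rational(1, 326)) = Rational(25828, 163)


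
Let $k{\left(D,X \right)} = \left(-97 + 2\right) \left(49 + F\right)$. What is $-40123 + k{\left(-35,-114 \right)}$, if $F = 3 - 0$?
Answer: $-45063$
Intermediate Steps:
$F = 3$ ($F = 3 + 0 = 3$)
$k{\left(D,X \right)} = -4940$ ($k{\left(D,X \right)} = \left(-97 + 2\right) \left(49 + 3\right) = \left(-95\right) 52 = -4940$)
$-40123 + k{\left(-35,-114 \right)} = -40123 - 4940 = -45063$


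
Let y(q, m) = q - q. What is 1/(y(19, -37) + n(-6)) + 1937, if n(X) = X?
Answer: 11621/6 ≈ 1936.8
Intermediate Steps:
y(q, m) = 0
1/(y(19, -37) + n(-6)) + 1937 = 1/(0 - 6) + 1937 = 1/(-6) + 1937 = -⅙ + 1937 = 11621/6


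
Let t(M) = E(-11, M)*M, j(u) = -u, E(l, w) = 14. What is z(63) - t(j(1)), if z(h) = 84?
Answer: 98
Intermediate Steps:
t(M) = 14*M
z(63) - t(j(1)) = 84 - 14*(-1*1) = 84 - 14*(-1) = 84 - 1*(-14) = 84 + 14 = 98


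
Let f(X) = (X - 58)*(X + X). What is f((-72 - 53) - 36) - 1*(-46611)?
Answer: 117129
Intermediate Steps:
f(X) = 2*X*(-58 + X) (f(X) = (-58 + X)*(2*X) = 2*X*(-58 + X))
f((-72 - 53) - 36) - 1*(-46611) = 2*((-72 - 53) - 36)*(-58 + ((-72 - 53) - 36)) - 1*(-46611) = 2*(-125 - 36)*(-58 + (-125 - 36)) + 46611 = 2*(-161)*(-58 - 161) + 46611 = 2*(-161)*(-219) + 46611 = 70518 + 46611 = 117129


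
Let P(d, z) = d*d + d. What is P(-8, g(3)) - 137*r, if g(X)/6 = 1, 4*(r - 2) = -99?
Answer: 12691/4 ≈ 3172.8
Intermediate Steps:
r = -91/4 (r = 2 + (1/4)*(-99) = 2 - 99/4 = -91/4 ≈ -22.750)
g(X) = 6 (g(X) = 6*1 = 6)
P(d, z) = d + d**2 (P(d, z) = d**2 + d = d + d**2)
P(-8, g(3)) - 137*r = -8*(1 - 8) - 137*(-91/4) = -8*(-7) + 12467/4 = 56 + 12467/4 = 12691/4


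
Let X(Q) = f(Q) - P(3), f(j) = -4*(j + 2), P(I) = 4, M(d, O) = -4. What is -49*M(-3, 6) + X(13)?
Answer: 132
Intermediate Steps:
f(j) = -8 - 4*j (f(j) = -4*(2 + j) = -8 - 4*j)
X(Q) = -12 - 4*Q (X(Q) = (-8 - 4*Q) - 1*4 = (-8 - 4*Q) - 4 = -12 - 4*Q)
-49*M(-3, 6) + X(13) = -49*(-4) + (-12 - 4*13) = 196 + (-12 - 52) = 196 - 64 = 132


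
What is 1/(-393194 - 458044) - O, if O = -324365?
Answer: 276111813869/851238 ≈ 3.2437e+5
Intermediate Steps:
1/(-393194 - 458044) - O = 1/(-393194 - 458044) - 1*(-324365) = 1/(-851238) + 324365 = -1/851238 + 324365 = 276111813869/851238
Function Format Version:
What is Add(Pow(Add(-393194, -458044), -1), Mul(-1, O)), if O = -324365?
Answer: Rational(276111813869, 851238) ≈ 3.2437e+5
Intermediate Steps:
Add(Pow(Add(-393194, -458044), -1), Mul(-1, O)) = Add(Pow(Add(-393194, -458044), -1), Mul(-1, -324365)) = Add(Pow(-851238, -1), 324365) = Add(Rational(-1, 851238), 324365) = Rational(276111813869, 851238)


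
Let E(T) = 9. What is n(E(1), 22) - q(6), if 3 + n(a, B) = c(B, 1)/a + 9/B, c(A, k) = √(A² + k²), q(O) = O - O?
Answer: -57/22 + √485/9 ≈ -0.14394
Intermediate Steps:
q(O) = 0
n(a, B) = -3 + 9/B + √(1 + B²)/a (n(a, B) = -3 + (√(B² + 1²)/a + 9/B) = -3 + (√(B² + 1)/a + 9/B) = -3 + (√(1 + B²)/a + 9/B) = -3 + (9/B + √(1 + B²)/a) = -3 + 9/B + √(1 + B²)/a)
n(E(1), 22) - q(6) = (-3 + 9/22 + √(1 + 22²)/9) - 1*0 = (-3 + 9*(1/22) + √(1 + 484)/9) + 0 = (-3 + 9/22 + √485/9) + 0 = (-57/22 + √485/9) + 0 = -57/22 + √485/9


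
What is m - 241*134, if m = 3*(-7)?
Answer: -32315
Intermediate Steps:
m = -21
m - 241*134 = -21 - 241*134 = -21 - 32294 = -32315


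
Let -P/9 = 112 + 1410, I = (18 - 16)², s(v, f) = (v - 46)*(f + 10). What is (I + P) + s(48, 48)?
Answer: -13578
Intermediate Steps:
s(v, f) = (-46 + v)*(10 + f)
I = 4 (I = 2² = 4)
P = -13698 (P = -9*(112 + 1410) = -9*1522 = -13698)
(I + P) + s(48, 48) = (4 - 13698) + (-460 - 46*48 + 10*48 + 48*48) = -13694 + (-460 - 2208 + 480 + 2304) = -13694 + 116 = -13578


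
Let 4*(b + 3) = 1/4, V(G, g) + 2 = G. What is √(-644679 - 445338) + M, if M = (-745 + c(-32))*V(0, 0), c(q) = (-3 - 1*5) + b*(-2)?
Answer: 5977/4 + 9*I*√13457 ≈ 1494.3 + 1044.0*I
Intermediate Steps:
V(G, g) = -2 + G
b = -47/16 (b = -3 + (¼)/4 = -3 + (¼)*(¼) = -3 + 1/16 = -47/16 ≈ -2.9375)
c(q) = -17/8 (c(q) = (-3 - 1*5) - 47/16*(-2) = (-3 - 5) + 47/8 = -8 + 47/8 = -17/8)
M = 5977/4 (M = (-745 - 17/8)*(-2 + 0) = -5977/8*(-2) = 5977/4 ≈ 1494.3)
√(-644679 - 445338) + M = √(-644679 - 445338) + 5977/4 = √(-1090017) + 5977/4 = 9*I*√13457 + 5977/4 = 5977/4 + 9*I*√13457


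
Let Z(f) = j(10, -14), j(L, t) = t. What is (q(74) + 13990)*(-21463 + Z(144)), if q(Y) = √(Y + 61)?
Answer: -300463230 - 64431*√15 ≈ -3.0071e+8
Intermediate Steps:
q(Y) = √(61 + Y)
Z(f) = -14
(q(74) + 13990)*(-21463 + Z(144)) = (√(61 + 74) + 13990)*(-21463 - 14) = (√135 + 13990)*(-21477) = (3*√15 + 13990)*(-21477) = (13990 + 3*√15)*(-21477) = -300463230 - 64431*√15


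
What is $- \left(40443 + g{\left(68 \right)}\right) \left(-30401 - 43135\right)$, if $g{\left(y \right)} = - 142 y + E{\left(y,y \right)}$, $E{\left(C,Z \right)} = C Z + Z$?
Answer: $2608983744$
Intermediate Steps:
$E{\left(C,Z \right)} = Z + C Z$
$g{\left(y \right)} = - 142 y + y \left(1 + y\right)$
$- \left(40443 + g{\left(68 \right)}\right) \left(-30401 - 43135\right) = - \left(40443 + 68 \left(-141 + 68\right)\right) \left(-30401 - 43135\right) = - \left(40443 + 68 \left(-73\right)\right) \left(-73536\right) = - \left(40443 - 4964\right) \left(-73536\right) = - 35479 \left(-73536\right) = \left(-1\right) \left(-2608983744\right) = 2608983744$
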